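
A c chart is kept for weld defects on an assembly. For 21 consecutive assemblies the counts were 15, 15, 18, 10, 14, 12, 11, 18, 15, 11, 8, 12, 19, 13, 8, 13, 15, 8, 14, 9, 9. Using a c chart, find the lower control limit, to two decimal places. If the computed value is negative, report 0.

c̄ = (15 + 15 + 18 + 10 + 14 + 12 + 11 + 18 + 15 + 11 + 8 + 12 + 19 + 13 + 8 + 13 + 15 + 8 + 14 + 9 + 9) / 21 = 267 / 21 = 12.7143
LCL = c̄ − 3√c̄ = 12.7143 − 3 × 3.5657 = 2.0172

2.02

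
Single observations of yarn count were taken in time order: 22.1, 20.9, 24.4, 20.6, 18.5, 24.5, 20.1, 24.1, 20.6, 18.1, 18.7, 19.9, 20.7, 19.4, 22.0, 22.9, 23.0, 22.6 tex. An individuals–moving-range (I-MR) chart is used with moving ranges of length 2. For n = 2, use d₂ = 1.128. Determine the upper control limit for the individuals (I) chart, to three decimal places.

X̄ = (22.1 + 20.9 + 24.4 + 20.6 + 18.5 + 24.5 + 20.1 + 24.1 + 20.6 + 18.1 + 18.7 + 19.9 + 20.7 + 19.4 + 22.0 + 22.9 + 23.0 + 22.6) / 18 = 21.2833
Moving ranges: 1.2, 3.5, 3.8, 2.1, 6.0, 4.4, 4.0, 3.5, 2.5, 0.6, 1.2, 0.8, 1.3, 2.6, 0.9, 0.1, 0.4; M̄R̄ = 38.9000 / 17 = 2.2882
UCL = X̄ + 3·M̄R̄/d₂ = 21.2833 + 3 × 2.2882 / 1.128 = 27.3691

27.369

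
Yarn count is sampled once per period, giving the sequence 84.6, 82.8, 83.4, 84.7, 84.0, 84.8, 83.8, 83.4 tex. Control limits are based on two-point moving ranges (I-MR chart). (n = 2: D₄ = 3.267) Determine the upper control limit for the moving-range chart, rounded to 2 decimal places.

Moving ranges: 1.8, 0.6, 1.3, 0.7, 0.8, 1.0, 0.4; M̄R̄ = 6.6000 / 7 = 0.9429
UCL_MR = D₄·M̄R̄ = 3.267 × 0.9429 = 3.0803

3.08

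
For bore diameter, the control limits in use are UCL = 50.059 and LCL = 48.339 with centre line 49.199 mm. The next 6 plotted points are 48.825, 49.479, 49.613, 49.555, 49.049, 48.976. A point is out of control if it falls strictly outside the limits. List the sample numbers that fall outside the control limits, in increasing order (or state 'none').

All 6 points lie within [48.339, 50.059].

none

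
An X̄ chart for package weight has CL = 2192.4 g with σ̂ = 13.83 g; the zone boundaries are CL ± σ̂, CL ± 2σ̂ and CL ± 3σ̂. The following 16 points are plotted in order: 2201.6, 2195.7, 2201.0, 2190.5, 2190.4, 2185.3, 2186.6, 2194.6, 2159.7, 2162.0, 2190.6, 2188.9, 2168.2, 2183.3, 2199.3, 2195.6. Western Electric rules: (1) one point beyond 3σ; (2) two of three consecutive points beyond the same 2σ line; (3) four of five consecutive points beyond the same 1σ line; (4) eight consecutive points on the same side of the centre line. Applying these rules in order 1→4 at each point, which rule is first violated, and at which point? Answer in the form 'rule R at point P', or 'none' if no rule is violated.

rule 2 at point 10

Zone of each point (C = within 1σ̂, B = 1σ̂–2σ̂, A = 2σ̂–3σ̂, * = beyond 3σ̂; sign = side of CL): 1:+C, 2:+C, 3:+C, 4:-C, 5:-C, 6:-C, 7:-C, 8:+C, 9:-A, 10:-A, 11:-C, 12:-C, 13:-B, 14:-C, 15:+C, 16:+C
Rule 2 (two of three consecutive points beyond the same 2σ limit) is satisfied at point 10.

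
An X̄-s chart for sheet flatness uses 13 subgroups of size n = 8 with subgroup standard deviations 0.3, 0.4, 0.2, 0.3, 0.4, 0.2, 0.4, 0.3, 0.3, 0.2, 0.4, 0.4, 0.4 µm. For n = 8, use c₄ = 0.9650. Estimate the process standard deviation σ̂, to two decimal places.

s̄ = (0.3 + 0.4 + 0.2 + 0.3 + 0.4 + 0.2 + 0.4 + 0.3 + 0.3 + 0.2 + 0.4 + 0.4 + 0.4) / 13 = 0.3231
σ̂ = s̄ / c₄ = 0.3231 / 0.9650 = 0.3348

0.33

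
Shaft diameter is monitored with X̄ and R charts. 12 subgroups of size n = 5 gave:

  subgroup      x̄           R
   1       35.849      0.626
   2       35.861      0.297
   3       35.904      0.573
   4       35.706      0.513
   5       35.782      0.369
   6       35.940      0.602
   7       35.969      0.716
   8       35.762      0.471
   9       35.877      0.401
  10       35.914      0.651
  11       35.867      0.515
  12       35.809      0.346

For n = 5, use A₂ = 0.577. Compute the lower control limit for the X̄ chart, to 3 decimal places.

X̄̄ = (35.849 + 35.861 + 35.904 + 35.706 + 35.782 + 35.940 + 35.969 + 35.762 + 35.877 + 35.914 + 35.867 + 35.809) / 12 = 430.2400 / 12 = 35.8533
R̄ = (0.626 + 0.297 + 0.573 + 0.513 + 0.369 + 0.602 + 0.716 + 0.471 + 0.401 + 0.651 + 0.515 + 0.346) / 12 = 6.0800 / 12 = 0.5067
LCL = X̄̄ − A₂·R̄ = 35.8533 − 0.577 × 0.5067 = 35.5610

35.561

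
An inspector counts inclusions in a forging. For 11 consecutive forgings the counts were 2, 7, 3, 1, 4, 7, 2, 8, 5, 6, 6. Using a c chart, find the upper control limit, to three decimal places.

c̄ = (2 + 7 + 3 + 1 + 4 + 7 + 2 + 8 + 5 + 6 + 6) / 11 = 51 / 11 = 4.6364
UCL = c̄ + 3√c̄ = 4.6364 + 3 × √4.6364 = 4.6364 + 3 × 2.1532 = 11.0960

11.096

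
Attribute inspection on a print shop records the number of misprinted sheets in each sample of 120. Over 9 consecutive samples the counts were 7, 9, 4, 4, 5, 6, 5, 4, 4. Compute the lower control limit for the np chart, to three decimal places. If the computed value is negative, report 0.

0.000

p̄ = Σdᵢ / (k·n) = 48 / (9 × 120) = 0.04444
LCL = np̄ − 3·√(np̄(1−p̄)) = 5.3333 − 3 × 2.2575 = -1.4392 → 0 (negative, so LCL = 0)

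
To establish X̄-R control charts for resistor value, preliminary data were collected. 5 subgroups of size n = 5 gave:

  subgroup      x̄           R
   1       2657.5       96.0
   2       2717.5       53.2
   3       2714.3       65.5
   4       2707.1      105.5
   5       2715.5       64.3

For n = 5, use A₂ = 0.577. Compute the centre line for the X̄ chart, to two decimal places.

X̄̄ = (2657.5 + 2717.5 + 2714.3 + 2707.1 + 2715.5) / 5 = 13511.9000 / 5 = 2702.3800
CL = X̄̄ = 2702.3800

2702.38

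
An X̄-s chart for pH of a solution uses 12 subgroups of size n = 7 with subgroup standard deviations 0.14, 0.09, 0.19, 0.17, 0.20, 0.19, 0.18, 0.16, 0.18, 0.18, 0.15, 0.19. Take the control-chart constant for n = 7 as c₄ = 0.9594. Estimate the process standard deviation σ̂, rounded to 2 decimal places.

0.18

s̄ = (0.14 + 0.09 + 0.19 + 0.17 + 0.20 + 0.19 + 0.18 + 0.16 + 0.18 + 0.18 + 0.15 + 0.19) / 12 = 0.1683
σ̂ = s̄ / c₄ = 0.1683 / 0.9594 = 0.1755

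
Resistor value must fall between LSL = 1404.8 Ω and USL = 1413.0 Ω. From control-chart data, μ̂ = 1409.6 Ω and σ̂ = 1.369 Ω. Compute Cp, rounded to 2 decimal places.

Cp = (USL − LSL) / (6σ̂) = (1413.0 − 1404.8) / (6 × 1.369) = 8.2000 / 8.2140 = 0.9983

1.00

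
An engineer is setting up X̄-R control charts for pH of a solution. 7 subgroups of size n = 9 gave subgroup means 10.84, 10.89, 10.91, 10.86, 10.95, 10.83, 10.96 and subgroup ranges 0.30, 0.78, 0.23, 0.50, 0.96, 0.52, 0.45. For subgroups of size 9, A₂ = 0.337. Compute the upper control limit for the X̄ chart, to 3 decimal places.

11.071

X̄̄ = (10.84 + 10.89 + 10.91 + 10.86 + 10.95 + 10.83 + 10.96) / 7 = 76.2400 / 7 = 10.8914
R̄ = (0.30 + 0.78 + 0.23 + 0.50 + 0.96 + 0.52 + 0.45) / 7 = 3.7400 / 7 = 0.5343
UCL = X̄̄ + A₂·R̄ = 10.8914 + 0.337 × 0.5343 = 11.0715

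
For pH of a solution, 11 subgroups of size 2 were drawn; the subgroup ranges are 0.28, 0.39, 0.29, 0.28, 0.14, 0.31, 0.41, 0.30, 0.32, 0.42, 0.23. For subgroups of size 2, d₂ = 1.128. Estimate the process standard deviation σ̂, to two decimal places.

0.27

R̄ = (0.28 + 0.39 + 0.29 + 0.28 + 0.14 + 0.31 + 0.41 + 0.30 + 0.32 + 0.42 + 0.23) / 11 = 0.3064
σ̂ = R̄ / d₂ = 0.3064 / 1.128 = 0.2716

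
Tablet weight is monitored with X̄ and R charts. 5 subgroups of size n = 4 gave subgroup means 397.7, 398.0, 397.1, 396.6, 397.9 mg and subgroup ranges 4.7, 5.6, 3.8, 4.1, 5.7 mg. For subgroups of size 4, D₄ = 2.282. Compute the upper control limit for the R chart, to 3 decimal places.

R̄ = (4.7 + 5.6 + 3.8 + 4.1 + 5.7) / 5 = 23.9000 / 5 = 4.7800
UCL_R = D₄·R̄ = 2.282 × 4.7800 = 10.9080

10.908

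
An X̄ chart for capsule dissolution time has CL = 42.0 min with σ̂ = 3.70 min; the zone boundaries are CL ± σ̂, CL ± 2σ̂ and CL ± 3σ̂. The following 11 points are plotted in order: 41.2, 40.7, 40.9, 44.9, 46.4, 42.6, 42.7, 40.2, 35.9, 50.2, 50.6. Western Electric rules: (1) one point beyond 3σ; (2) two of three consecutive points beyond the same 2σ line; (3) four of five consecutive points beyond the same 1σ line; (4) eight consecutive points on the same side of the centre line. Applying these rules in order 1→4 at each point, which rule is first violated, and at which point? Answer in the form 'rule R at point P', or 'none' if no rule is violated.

Zone of each point (C = within 1σ̂, B = 1σ̂–2σ̂, A = 2σ̂–3σ̂, * = beyond 3σ̂; sign = side of CL): 1:-C, 2:-C, 3:-C, 4:+C, 5:+B, 6:+C, 7:+C, 8:-C, 9:-B, 10:+A, 11:+A
Rule 2 (two of three consecutive points beyond the same 2σ limit) is satisfied at point 11.

rule 2 at point 11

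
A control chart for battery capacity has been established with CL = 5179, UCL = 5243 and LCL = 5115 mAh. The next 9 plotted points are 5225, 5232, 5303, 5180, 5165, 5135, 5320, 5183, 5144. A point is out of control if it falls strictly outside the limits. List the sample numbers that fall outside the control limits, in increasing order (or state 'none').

3, 7

Compare each point to [5115, 5243]: sample 3 = 5303 > UCL; sample 7 = 5320 > UCL.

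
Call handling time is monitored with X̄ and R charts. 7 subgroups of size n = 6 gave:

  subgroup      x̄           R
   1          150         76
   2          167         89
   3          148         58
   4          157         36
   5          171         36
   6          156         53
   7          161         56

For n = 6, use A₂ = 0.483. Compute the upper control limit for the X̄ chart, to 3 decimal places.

186.447

X̄̄ = (150 + 167 + 148 + 157 + 171 + 156 + 161) / 7 = 1110.0000 / 7 = 158.5714
R̄ = (76 + 89 + 58 + 36 + 36 + 53 + 56) / 7 = 404.0000 / 7 = 57.7143
UCL = X̄̄ + A₂·R̄ = 158.5714 + 0.483 × 57.7143 = 186.4474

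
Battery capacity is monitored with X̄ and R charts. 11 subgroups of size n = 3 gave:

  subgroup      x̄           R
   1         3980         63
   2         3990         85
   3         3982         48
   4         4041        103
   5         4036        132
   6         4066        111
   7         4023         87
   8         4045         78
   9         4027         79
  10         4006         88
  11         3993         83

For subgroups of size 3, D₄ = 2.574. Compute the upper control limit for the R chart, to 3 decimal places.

R̄ = (63 + 85 + 48 + 103 + 132 + 111 + 87 + 78 + 79 + 88 + 83) / 11 = 957.0000 / 11 = 87.0000
UCL_R = D₄·R̄ = 2.574 × 87.0000 = 223.9380

223.938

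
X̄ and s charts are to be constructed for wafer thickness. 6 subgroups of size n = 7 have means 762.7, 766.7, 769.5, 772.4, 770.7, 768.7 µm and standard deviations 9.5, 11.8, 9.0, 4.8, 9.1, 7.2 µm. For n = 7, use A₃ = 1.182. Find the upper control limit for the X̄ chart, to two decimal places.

X̄̄ = (762.7 + 766.7 + 769.5 + 772.4 + 770.7 + 768.7) / 6 = 768.4500
s̄ = (9.5 + 11.8 + 9.0 + 4.8 + 9.1 + 7.2) / 6 = 8.5667
UCL = X̄̄ + A₃·s̄ = 768.4500 + 1.182 × 8.5667 = 778.5758

778.58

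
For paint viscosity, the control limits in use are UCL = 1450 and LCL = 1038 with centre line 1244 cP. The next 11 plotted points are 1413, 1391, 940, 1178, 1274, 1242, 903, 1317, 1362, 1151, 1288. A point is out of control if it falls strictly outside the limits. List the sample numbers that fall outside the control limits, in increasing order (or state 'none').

Compare each point to [1038, 1450]: sample 3 = 940 < LCL; sample 7 = 903 < LCL.

3, 7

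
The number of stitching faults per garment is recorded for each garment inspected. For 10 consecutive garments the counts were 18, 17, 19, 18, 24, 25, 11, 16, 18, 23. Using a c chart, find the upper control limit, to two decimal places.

31.94

c̄ = (18 + 17 + 19 + 18 + 24 + 25 + 11 + 16 + 18 + 23) / 10 = 189 / 10 = 18.9000
UCL = c̄ + 3√c̄ = 18.9000 + 3 × √18.9000 = 18.9000 + 3 × 4.3474 = 31.9422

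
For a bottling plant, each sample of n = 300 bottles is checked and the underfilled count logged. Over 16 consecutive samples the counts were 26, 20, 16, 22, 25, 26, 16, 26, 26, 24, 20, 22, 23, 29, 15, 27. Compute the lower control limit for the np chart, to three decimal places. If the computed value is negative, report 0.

p̄ = Σdᵢ / (k·n) = 363 / (16 × 300) = 0.07562
LCL = np̄ − 3·√(np̄(1−p̄)) = 22.6875 − 3 × 4.5795 = 8.9490

8.949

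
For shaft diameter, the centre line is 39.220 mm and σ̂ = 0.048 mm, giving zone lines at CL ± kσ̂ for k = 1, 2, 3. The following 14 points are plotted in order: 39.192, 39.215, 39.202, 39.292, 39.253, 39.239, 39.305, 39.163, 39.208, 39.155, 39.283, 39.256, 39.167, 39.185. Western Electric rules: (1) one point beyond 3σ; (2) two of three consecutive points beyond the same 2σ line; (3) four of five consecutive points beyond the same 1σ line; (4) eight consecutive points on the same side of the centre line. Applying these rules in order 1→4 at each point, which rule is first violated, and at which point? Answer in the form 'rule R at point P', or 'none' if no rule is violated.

Zone of each point (C = within 1σ̂, B = 1σ̂–2σ̂, A = 2σ̂–3σ̂, * = beyond 3σ̂; sign = side of CL): 1:-C, 2:-C, 3:-C, 4:+B, 5:+C, 6:+C, 7:+B, 8:-B, 9:-C, 10:-B, 11:+B, 12:+C, 13:-B, 14:-C
No rule fires across all 14 points.

none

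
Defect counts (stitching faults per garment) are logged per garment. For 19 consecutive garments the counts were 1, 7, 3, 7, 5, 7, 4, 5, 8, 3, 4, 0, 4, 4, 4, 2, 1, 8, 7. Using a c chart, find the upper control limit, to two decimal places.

c̄ = (1 + 7 + 3 + 7 + 5 + 7 + 4 + 5 + 8 + 3 + 4 + 0 + 4 + 4 + 4 + 2 + 1 + 8 + 7) / 19 = 84 / 19 = 4.4211
UCL = c̄ + 3√c̄ = 4.4211 + 3 × √4.4211 = 4.4211 + 3 × 2.1026 = 10.7289

10.73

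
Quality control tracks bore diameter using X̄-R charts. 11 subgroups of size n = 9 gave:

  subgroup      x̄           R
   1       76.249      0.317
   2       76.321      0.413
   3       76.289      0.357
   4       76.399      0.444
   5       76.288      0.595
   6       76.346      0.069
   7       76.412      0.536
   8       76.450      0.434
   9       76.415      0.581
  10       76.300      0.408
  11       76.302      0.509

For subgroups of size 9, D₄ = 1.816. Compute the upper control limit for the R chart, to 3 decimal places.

R̄ = (0.317 + 0.413 + 0.357 + 0.444 + 0.595 + 0.069 + 0.536 + 0.434 + 0.581 + 0.408 + 0.509) / 11 = 4.6630 / 11 = 0.4239
UCL_R = D₄·R̄ = 1.816 × 0.4239 = 0.7698

0.770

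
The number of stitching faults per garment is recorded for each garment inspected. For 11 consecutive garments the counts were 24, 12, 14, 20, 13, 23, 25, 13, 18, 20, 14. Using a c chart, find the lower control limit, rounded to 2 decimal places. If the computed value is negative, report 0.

c̄ = (24 + 12 + 14 + 20 + 13 + 23 + 25 + 13 + 18 + 20 + 14) / 11 = 196 / 11 = 17.8182
LCL = c̄ − 3√c̄ = 17.8182 − 3 × 4.2212 = 5.1547

5.15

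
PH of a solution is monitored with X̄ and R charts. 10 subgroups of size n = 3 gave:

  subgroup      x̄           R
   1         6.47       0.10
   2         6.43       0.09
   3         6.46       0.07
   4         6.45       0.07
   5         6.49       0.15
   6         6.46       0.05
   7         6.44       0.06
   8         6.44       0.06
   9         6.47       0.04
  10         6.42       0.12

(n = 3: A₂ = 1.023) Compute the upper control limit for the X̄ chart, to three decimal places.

X̄̄ = (6.47 + 6.43 + 6.46 + 6.45 + 6.49 + 6.46 + 6.44 + 6.44 + 6.47 + 6.42) / 10 = 64.5300 / 10 = 6.4530
R̄ = (0.10 + 0.09 + 0.07 + 0.07 + 0.15 + 0.05 + 0.06 + 0.06 + 0.04 + 0.12) / 10 = 0.8100 / 10 = 0.0810
UCL = X̄̄ + A₂·R̄ = 6.4530 + 1.023 × 0.0810 = 6.5359

6.536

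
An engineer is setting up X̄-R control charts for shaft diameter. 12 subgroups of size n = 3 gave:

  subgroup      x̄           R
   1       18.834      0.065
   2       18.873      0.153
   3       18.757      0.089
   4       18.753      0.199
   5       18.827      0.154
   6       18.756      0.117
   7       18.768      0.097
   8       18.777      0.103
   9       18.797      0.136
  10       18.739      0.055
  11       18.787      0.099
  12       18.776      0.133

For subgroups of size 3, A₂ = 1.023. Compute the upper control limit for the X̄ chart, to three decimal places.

18.906

X̄̄ = (18.834 + 18.873 + 18.757 + 18.753 + 18.827 + 18.756 + 18.768 + 18.777 + 18.797 + 18.739 + 18.787 + 18.776) / 12 = 225.4440 / 12 = 18.7870
R̄ = (0.065 + 0.153 + 0.089 + 0.199 + 0.154 + 0.117 + 0.097 + 0.103 + 0.136 + 0.055 + 0.099 + 0.133) / 12 = 1.4000 / 12 = 0.1167
UCL = X̄̄ + A₂·R̄ = 18.7870 + 1.023 × 0.1167 = 18.9064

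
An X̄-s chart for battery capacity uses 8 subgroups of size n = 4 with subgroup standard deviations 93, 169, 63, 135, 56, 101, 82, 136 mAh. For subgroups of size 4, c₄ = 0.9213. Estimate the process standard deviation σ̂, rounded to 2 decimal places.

113.29

s̄ = (93 + 169 + 63 + 135 + 56 + 101 + 82 + 136) / 8 = 104.3750
σ̂ = s̄ / c₄ = 104.3750 / 0.9213 = 113.2910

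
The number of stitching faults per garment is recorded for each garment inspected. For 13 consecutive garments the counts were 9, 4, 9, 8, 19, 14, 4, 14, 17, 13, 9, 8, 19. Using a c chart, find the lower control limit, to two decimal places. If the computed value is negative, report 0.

1.22

c̄ = (9 + 4 + 9 + 8 + 19 + 14 + 4 + 14 + 17 + 13 + 9 + 8 + 19) / 13 = 147 / 13 = 11.3077
LCL = c̄ − 3√c̄ = 11.3077 − 3 × 3.3627 = 1.2196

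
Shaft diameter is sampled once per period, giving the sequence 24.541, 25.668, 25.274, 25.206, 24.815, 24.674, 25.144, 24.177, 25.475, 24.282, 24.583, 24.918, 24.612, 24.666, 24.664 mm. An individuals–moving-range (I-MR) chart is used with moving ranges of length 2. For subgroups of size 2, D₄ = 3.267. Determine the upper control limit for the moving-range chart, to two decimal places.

Moving ranges: 1.127, 0.394, 0.068, 0.391, 0.141, 0.470, 0.967, 1.298, 1.193, 0.301, 0.335, 0.306, 0.054, 0.002; M̄R̄ = 7.0470 / 14 = 0.5034
UCL_MR = D₄·M̄R̄ = 3.267 × 0.5034 = 1.6445

1.64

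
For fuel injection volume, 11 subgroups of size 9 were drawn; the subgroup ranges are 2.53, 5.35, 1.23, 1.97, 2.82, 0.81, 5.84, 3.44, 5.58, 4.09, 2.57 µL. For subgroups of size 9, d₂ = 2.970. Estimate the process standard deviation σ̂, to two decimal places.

R̄ = (2.53 + 5.35 + 1.23 + 1.97 + 2.82 + 0.81 + 5.84 + 3.44 + 5.58 + 4.09 + 2.57) / 11 = 3.2936
σ̂ = R̄ / d₂ = 3.2936 / 2.970 = 1.1090

1.11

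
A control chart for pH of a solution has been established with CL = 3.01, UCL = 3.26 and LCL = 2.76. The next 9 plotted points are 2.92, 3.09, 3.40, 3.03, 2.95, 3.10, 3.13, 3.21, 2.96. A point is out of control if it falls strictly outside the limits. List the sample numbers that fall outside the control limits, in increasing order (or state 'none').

Compare each point to [2.76, 3.26]: sample 3 = 3.40 > UCL.

3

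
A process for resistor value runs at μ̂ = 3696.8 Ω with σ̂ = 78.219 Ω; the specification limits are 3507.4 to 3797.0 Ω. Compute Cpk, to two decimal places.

Cpu = (USL − μ̂) / (3σ̂) = (3797.0 − 3696.8) / (3 × 78.219) = 0.4270; Cpl = (μ̂ − LSL) / (3σ̂) = (3696.8 − 3507.4) / (3 × 78.219) = 0.8071; Cpk = min(Cpu, Cpl) = 0.4270

0.43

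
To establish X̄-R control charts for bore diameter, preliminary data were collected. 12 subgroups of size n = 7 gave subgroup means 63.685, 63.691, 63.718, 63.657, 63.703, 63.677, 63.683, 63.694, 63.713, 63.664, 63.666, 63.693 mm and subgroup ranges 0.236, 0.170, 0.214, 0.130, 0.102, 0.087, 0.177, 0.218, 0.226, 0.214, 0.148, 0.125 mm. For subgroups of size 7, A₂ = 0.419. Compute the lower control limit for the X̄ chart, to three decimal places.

X̄̄ = (63.685 + 63.691 + 63.718 + 63.657 + 63.703 + 63.677 + 63.683 + 63.694 + 63.713 + 63.664 + 63.666 + 63.693) / 12 = 764.2440 / 12 = 63.6870
R̄ = (0.236 + 0.170 + 0.214 + 0.130 + 0.102 + 0.087 + 0.177 + 0.218 + 0.226 + 0.214 + 0.148 + 0.125) / 12 = 2.0470 / 12 = 0.1706
LCL = X̄̄ − A₂·R̄ = 63.6870 − 0.419 × 0.1706 = 63.6155

63.616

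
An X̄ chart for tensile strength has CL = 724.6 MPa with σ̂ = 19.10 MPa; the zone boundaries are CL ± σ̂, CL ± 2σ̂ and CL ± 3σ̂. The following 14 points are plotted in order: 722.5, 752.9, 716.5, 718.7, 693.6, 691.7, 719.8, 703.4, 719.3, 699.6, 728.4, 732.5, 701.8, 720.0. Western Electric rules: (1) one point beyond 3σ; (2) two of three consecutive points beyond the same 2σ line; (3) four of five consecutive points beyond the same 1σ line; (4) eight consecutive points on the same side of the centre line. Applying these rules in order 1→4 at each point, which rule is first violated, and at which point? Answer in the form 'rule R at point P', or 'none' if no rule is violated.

rule 4 at point 10

Zone of each point (C = within 1σ̂, B = 1σ̂–2σ̂, A = 2σ̂–3σ̂, * = beyond 3σ̂; sign = side of CL): 1:-C, 2:+B, 3:-C, 4:-C, 5:-B, 6:-B, 7:-C, 8:-B, 9:-C, 10:-B, 11:+C, 12:+C, 13:-B, 14:-C
Rule 4 (eight consecutive points on the same side of the centre line) is satisfied at point 10.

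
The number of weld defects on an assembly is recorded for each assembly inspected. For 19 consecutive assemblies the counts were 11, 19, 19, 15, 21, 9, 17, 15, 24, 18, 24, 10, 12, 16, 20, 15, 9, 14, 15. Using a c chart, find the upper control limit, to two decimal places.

27.93

c̄ = (11 + 19 + 19 + 15 + 21 + 9 + 17 + 15 + 24 + 18 + 24 + 10 + 12 + 16 + 20 + 15 + 9 + 14 + 15) / 19 = 303 / 19 = 15.9474
UCL = c̄ + 3√c̄ = 15.9474 + 3 × √15.9474 = 15.9474 + 3 × 3.9934 = 27.9276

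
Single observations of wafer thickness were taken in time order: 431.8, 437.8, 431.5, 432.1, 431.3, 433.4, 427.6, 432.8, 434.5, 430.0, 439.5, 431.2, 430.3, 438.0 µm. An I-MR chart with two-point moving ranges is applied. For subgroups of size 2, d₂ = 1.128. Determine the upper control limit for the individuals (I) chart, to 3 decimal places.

445.138

X̄ = (431.8 + 437.8 + 431.5 + 432.1 + 431.3 + 433.4 + 427.6 + 432.8 + 434.5 + 430.0 + 439.5 + 431.2 + 430.3 + 438.0) / 14 = 432.9857
Moving ranges: 6.0, 6.3, 0.6, 0.8, 2.1, 5.8, 5.2, 1.7, 4.5, 9.5, 8.3, 0.9, 7.7; M̄R̄ = 59.4000 / 13 = 4.5692
UCL = X̄ + 3·M̄R̄/d₂ = 432.9857 + 3 × 4.5692 / 1.128 = 445.1379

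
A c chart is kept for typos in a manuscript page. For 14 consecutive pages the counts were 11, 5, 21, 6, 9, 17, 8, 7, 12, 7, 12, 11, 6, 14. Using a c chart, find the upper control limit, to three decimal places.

c̄ = (11 + 5 + 21 + 6 + 9 + 17 + 8 + 7 + 12 + 7 + 12 + 11 + 6 + 14) / 14 = 146 / 14 = 10.4286
UCL = c̄ + 3√c̄ = 10.4286 + 3 × √10.4286 = 10.4286 + 3 × 3.2293 = 20.1166

20.117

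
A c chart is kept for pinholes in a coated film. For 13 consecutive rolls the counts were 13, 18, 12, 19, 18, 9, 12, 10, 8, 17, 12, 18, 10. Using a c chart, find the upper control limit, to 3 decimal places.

c̄ = (13 + 18 + 12 + 19 + 18 + 9 + 12 + 10 + 8 + 17 + 12 + 18 + 10) / 13 = 176 / 13 = 13.5385
UCL = c̄ + 3√c̄ = 13.5385 + 3 × √13.5385 = 13.5385 + 3 × 3.6795 = 24.5769

24.577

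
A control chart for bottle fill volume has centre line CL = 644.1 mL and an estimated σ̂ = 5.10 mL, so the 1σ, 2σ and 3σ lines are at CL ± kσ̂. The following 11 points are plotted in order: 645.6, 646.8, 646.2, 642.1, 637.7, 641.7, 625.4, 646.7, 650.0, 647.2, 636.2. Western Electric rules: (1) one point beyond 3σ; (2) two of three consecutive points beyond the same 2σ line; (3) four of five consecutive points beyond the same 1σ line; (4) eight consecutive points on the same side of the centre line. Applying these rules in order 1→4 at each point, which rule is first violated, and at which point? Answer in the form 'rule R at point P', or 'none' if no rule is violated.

Zone of each point (C = within 1σ̂, B = 1σ̂–2σ̂, A = 2σ̂–3σ̂, * = beyond 3σ̂; sign = side of CL): 1:+C, 2:+C, 3:+C, 4:-C, 5:-B, 6:-C, 7:-*, 8:+C, 9:+B, 10:+C, 11:-B
Rule 1 (one point beyond the 3σ limits) is satisfied at point 7.

rule 1 at point 7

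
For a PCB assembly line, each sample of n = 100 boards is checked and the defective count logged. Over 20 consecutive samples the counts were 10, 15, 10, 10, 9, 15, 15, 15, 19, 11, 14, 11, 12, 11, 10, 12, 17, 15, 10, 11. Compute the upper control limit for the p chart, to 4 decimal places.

0.2256

p̄ = Σdᵢ / (k·n) = 252 / (20 × 100) = 0.12600
UCL = p̄ + 3·√(p̄(1−p̄)/n) = 0.12600 + 3 × √(0.12600×0.87400/100) = 0.12600 + 3 × 0.03318 = 0.22555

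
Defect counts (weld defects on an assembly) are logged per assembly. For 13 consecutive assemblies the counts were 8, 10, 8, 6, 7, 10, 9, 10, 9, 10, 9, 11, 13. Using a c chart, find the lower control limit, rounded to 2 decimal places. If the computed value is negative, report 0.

c̄ = (8 + 10 + 8 + 6 + 7 + 10 + 9 + 10 + 9 + 10 + 9 + 11 + 13) / 13 = 120 / 13 = 9.2308
LCL = c̄ − 3√c̄ = 9.2308 − 3 × 3.0382 = 0.1161

0.12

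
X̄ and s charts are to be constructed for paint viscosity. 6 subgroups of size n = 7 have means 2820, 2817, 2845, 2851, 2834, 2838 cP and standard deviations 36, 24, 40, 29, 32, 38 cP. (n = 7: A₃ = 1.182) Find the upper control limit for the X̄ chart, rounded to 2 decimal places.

2873.37

X̄̄ = (2820 + 2817 + 2845 + 2851 + 2834 + 2838) / 6 = 2834.1667
s̄ = (36 + 24 + 40 + 29 + 32 + 38) / 6 = 33.1667
UCL = X̄̄ + A₃·s̄ = 2834.1667 + 1.182 × 33.1667 = 2873.3697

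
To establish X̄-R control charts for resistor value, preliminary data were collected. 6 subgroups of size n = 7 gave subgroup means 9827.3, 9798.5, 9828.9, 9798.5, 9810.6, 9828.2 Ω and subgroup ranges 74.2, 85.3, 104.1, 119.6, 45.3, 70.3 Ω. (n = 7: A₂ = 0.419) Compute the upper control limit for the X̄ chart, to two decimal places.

9850.17

X̄̄ = (9827.3 + 9798.5 + 9828.9 + 9798.5 + 9810.6 + 9828.2) / 6 = 58892.0000 / 6 = 9815.3333
R̄ = (74.2 + 85.3 + 104.1 + 119.6 + 45.3 + 70.3) / 6 = 498.8000 / 6 = 83.1333
UCL = X̄̄ + A₂·R̄ = 9815.3333 + 0.419 × 83.1333 = 9850.1662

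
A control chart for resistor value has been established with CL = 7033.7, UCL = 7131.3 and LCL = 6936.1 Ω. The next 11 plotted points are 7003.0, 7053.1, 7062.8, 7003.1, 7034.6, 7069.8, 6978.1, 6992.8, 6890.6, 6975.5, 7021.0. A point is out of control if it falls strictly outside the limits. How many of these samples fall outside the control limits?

1

Compare each point to [6936.1, 7131.3]: sample 9 = 6890.6 < LCL.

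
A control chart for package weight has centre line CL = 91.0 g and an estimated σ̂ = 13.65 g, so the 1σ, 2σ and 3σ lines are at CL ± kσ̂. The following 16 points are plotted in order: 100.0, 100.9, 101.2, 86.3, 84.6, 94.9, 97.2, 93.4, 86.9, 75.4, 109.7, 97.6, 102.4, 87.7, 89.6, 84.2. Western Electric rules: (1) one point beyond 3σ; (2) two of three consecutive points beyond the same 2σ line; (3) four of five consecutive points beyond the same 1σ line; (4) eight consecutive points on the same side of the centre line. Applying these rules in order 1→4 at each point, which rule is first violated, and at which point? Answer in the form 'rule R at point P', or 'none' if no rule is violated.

Zone of each point (C = within 1σ̂, B = 1σ̂–2σ̂, A = 2σ̂–3σ̂, * = beyond 3σ̂; sign = side of CL): 1:+C, 2:+C, 3:+C, 4:-C, 5:-C, 6:+C, 7:+C, 8:+C, 9:-C, 10:-B, 11:+B, 12:+C, 13:+C, 14:-C, 15:-C, 16:-C
No rule fires across all 16 points.

none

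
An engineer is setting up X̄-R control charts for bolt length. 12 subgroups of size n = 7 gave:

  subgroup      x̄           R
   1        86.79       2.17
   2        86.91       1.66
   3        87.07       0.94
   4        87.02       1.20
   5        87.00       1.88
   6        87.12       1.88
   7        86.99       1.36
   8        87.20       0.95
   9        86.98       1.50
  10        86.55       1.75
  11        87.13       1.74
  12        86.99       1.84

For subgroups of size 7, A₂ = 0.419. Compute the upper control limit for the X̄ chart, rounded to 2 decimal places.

X̄̄ = (86.79 + 86.91 + 87.07 + 87.02 + 87.00 + 87.12 + 86.99 + 87.20 + 86.98 + 86.55 + 87.13 + 86.99) / 12 = 1043.7500 / 12 = 86.9792
R̄ = (2.17 + 1.66 + 0.94 + 1.20 + 1.88 + 1.88 + 1.36 + 0.95 + 1.50 + 1.75 + 1.74 + 1.84) / 12 = 18.8700 / 12 = 1.5725
UCL = X̄̄ + A₂·R̄ = 86.9792 + 0.419 × 1.5725 = 87.6380

87.64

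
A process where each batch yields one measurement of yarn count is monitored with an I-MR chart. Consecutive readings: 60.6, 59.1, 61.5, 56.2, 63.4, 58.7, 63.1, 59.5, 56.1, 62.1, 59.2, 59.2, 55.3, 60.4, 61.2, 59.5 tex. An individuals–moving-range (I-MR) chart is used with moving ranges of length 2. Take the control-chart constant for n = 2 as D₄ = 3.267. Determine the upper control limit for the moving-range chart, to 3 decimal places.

11.522

Moving ranges: 1.5, 2.4, 5.3, 7.2, 4.7, 4.4, 3.6, 3.4, 6.0, 2.9, 0.0, 3.9, 5.1, 0.8, 1.7; M̄R̄ = 52.9000 / 15 = 3.5267
UCL_MR = D₄·M̄R̄ = 3.267 × 3.5267 = 11.5216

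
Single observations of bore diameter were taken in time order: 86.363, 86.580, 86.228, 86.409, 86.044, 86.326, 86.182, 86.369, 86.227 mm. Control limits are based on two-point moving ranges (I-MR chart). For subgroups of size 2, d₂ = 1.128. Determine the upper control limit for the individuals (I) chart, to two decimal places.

86.92

X̄ = (86.363 + 86.580 + 86.228 + 86.409 + 86.044 + 86.326 + 86.182 + 86.369 + 86.227) / 9 = 86.3031
Moving ranges: 0.217, 0.352, 0.181, 0.365, 0.282, 0.144, 0.187, 0.142; M̄R̄ = 1.8700 / 8 = 0.2337
UCL = X̄ + 3·M̄R̄/d₂ = 86.3031 + 3 × 0.2337 / 1.128 = 86.9248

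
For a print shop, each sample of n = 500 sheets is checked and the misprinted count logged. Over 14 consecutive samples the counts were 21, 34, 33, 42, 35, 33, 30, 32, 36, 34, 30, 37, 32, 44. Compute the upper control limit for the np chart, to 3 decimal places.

p̄ = Σdᵢ / (k·n) = 473 / (14 × 500) = 0.06757
UCL = np̄ + 3·√(np̄(1−p̄)) = 33.7857 + 3 × √(33.7857×0.93243) = 33.7857 + 3 × 5.6127 = 50.6239

50.624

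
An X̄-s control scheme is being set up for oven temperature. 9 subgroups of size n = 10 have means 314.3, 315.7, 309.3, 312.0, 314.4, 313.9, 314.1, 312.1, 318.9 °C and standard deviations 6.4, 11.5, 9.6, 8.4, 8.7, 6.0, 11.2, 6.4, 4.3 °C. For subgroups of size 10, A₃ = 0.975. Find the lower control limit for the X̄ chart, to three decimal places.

X̄̄ = (314.3 + 315.7 + 309.3 + 312.0 + 314.4 + 313.9 + 314.1 + 312.1 + 318.9) / 9 = 313.8556
s̄ = (6.4 + 11.5 + 9.6 + 8.4 + 8.7 + 6.0 + 11.2 + 6.4 + 4.3) / 9 = 8.0556
LCL = X̄̄ − A₃·s̄ = 313.8556 − 0.975 × 8.0556 = 306.0014

306.001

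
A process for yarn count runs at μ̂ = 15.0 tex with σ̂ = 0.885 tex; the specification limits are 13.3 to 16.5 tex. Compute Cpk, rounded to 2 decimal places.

Cpu = (USL − μ̂) / (3σ̂) = (16.5 − 15.0) / (3 × 0.885) = 0.5650; Cpl = (μ̂ − LSL) / (3σ̂) = (15.0 − 13.3) / (3 × 0.885) = 0.6403; Cpk = min(Cpu, Cpl) = 0.5650

0.56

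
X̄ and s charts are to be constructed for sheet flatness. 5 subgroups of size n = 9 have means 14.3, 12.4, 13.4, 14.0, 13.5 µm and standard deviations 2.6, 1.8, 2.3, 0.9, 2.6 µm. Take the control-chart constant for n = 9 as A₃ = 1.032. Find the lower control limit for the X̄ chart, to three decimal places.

11.415

X̄̄ = (14.3 + 12.4 + 13.4 + 14.0 + 13.5) / 5 = 13.5200
s̄ = (2.6 + 1.8 + 2.3 + 0.9 + 2.6) / 5 = 2.0400
LCL = X̄̄ − A₃·s̄ = 13.5200 − 1.032 × 2.0400 = 11.4147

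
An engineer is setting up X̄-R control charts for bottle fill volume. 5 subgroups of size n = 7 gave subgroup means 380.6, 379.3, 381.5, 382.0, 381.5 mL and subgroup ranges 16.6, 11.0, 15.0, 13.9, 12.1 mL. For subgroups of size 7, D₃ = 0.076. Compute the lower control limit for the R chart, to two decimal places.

1.04

R̄ = (16.6 + 11.0 + 15.0 + 13.9 + 12.1) / 5 = 68.6000 / 5 = 13.7200
LCL_R = D₃·R̄ = 0.076 × 13.7200 = 1.0427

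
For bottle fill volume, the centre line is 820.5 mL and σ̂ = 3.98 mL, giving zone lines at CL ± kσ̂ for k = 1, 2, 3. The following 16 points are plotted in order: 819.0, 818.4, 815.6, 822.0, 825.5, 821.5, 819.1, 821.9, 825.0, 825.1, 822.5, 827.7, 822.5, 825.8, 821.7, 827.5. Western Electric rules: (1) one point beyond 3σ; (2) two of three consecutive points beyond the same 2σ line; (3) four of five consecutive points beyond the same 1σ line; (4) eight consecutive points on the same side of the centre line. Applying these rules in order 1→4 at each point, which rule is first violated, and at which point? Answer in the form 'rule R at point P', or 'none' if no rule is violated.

Zone of each point (C = within 1σ̂, B = 1σ̂–2σ̂, A = 2σ̂–3σ̂, * = beyond 3σ̂; sign = side of CL): 1:-C, 2:-C, 3:-B, 4:+C, 5:+B, 6:+C, 7:-C, 8:+C, 9:+B, 10:+B, 11:+C, 12:+B, 13:+C, 14:+B, 15:+C, 16:+B
Rule 4 (eight consecutive points on the same side of the centre line) is satisfied at point 15.

rule 4 at point 15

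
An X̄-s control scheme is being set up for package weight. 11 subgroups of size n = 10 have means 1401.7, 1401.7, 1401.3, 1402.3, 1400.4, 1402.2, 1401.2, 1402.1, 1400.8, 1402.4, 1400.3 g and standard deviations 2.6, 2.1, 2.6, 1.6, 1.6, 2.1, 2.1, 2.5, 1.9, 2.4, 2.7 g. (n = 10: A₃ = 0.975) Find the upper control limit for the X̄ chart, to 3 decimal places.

X̄̄ = (1401.7 + 1401.7 + 1401.3 + 1402.3 + 1400.4 + 1402.2 + 1401.2 + 1402.1 + 1400.8 + 1402.4 + 1400.3) / 11 = 1401.4909
s̄ = (2.6 + 2.1 + 2.6 + 1.6 + 1.6 + 2.1 + 2.1 + 2.5 + 1.9 + 2.4 + 2.7) / 11 = 2.2000
UCL = X̄̄ + A₃·s̄ = 1401.4909 + 0.975 × 2.2000 = 1403.6359

1403.636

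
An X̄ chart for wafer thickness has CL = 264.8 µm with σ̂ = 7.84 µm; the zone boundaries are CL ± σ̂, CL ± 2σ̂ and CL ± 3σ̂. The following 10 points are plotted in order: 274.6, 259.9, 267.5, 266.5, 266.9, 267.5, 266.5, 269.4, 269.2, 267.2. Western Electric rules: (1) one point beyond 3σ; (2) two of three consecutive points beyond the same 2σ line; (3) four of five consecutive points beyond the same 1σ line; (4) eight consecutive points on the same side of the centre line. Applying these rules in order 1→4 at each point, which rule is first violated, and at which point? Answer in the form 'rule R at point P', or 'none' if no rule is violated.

Zone of each point (C = within 1σ̂, B = 1σ̂–2σ̂, A = 2σ̂–3σ̂, * = beyond 3σ̂; sign = side of CL): 1:+B, 2:-C, 3:+C, 4:+C, 5:+C, 6:+C, 7:+C, 8:+C, 9:+C, 10:+C
Rule 4 (eight consecutive points on the same side of the centre line) is satisfied at point 10.

rule 4 at point 10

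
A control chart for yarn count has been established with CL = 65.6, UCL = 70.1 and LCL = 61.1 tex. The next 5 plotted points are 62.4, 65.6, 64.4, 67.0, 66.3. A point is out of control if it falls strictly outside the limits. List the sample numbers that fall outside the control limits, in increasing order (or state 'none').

none

All 5 points lie within [61.1, 70.1].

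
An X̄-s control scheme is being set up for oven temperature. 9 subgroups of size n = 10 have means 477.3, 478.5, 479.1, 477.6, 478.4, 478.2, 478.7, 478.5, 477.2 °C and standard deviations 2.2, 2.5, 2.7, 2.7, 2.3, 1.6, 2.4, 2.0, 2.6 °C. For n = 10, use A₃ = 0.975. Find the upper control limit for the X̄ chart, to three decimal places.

X̄̄ = (477.3 + 478.5 + 479.1 + 477.6 + 478.4 + 478.2 + 478.7 + 478.5 + 477.2) / 9 = 478.1667
s̄ = (2.2 + 2.5 + 2.7 + 2.7 + 2.3 + 1.6 + 2.4 + 2.0 + 2.6) / 9 = 2.3333
UCL = X̄̄ + A₃·s̄ = 478.1667 + 0.975 × 2.3333 = 480.4417

480.442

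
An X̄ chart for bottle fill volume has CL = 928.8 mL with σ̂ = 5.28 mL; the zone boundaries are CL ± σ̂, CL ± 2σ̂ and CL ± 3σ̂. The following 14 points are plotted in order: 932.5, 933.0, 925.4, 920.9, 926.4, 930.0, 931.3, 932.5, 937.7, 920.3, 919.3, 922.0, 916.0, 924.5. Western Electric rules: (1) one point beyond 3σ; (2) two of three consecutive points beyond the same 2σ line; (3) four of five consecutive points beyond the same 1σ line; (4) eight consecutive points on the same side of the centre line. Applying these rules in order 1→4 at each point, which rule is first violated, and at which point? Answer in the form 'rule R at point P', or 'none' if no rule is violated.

rule 3 at point 13

Zone of each point (C = within 1σ̂, B = 1σ̂–2σ̂, A = 2σ̂–3σ̂, * = beyond 3σ̂; sign = side of CL): 1:+C, 2:+C, 3:-C, 4:-B, 5:-C, 6:+C, 7:+C, 8:+C, 9:+B, 10:-B, 11:-B, 12:-B, 13:-A, 14:-C
Rule 3 (four of five consecutive points beyond the same 1σ limit) is satisfied at point 13.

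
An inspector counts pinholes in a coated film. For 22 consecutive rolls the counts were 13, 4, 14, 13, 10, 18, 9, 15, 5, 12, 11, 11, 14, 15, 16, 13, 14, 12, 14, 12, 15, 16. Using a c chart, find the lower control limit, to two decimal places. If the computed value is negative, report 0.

1.92

c̄ = (13 + 4 + 14 + 13 + 10 + 18 + 9 + 15 + 5 + 12 + 11 + 11 + 14 + 15 + 16 + 13 + 14 + 12 + 14 + 12 + 15 + 16) / 22 = 276 / 22 = 12.5455
LCL = c̄ − 3√c̄ = 12.5455 − 3 × 3.5420 = 1.9196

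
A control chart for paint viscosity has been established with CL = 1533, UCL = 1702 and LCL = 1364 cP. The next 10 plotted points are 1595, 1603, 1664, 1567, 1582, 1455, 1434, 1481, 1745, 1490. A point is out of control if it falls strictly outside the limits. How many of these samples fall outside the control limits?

1

Compare each point to [1364, 1702]: sample 9 = 1745 > UCL.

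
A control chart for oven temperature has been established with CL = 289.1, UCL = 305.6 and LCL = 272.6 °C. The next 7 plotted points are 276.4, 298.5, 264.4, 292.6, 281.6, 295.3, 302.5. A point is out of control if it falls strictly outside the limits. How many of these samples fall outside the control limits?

Compare each point to [272.6, 305.6]: sample 3 = 264.4 < LCL.

1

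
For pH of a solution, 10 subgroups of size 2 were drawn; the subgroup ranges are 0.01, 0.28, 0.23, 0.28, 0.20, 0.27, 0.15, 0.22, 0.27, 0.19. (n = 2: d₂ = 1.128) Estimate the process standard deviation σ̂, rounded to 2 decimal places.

0.19

R̄ = (0.01 + 0.28 + 0.23 + 0.28 + 0.20 + 0.27 + 0.15 + 0.22 + 0.27 + 0.19) / 10 = 0.2100
σ̂ = R̄ / d₂ = 0.2100 / 1.128 = 0.1862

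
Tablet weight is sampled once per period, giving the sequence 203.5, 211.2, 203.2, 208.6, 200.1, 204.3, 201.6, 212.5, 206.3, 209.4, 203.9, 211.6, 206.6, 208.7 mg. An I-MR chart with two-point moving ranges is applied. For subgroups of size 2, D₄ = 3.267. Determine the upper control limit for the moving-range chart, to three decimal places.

Moving ranges: 7.7, 8.0, 5.4, 8.5, 4.2, 2.7, 10.9, 6.2, 3.1, 5.5, 7.7, 5.0, 2.1; M̄R̄ = 77.0000 / 13 = 5.9231
UCL_MR = D₄·M̄R̄ = 3.267 × 5.9231 = 19.3507

19.351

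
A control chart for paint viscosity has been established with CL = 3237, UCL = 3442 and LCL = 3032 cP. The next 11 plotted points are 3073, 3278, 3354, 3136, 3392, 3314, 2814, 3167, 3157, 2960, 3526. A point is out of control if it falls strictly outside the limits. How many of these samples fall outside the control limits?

Compare each point to [3032, 3442]: sample 7 = 2814 < LCL; sample 10 = 2960 < LCL; sample 11 = 3526 > UCL.

3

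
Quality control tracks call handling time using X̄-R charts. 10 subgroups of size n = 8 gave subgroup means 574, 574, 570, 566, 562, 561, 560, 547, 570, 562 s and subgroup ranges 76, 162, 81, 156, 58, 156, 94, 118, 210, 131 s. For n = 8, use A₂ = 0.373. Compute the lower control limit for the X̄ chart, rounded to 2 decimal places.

X̄̄ = (574 + 574 + 570 + 566 + 562 + 561 + 560 + 547 + 570 + 562) / 10 = 5646.0000 / 10 = 564.6000
R̄ = (76 + 162 + 81 + 156 + 58 + 156 + 94 + 118 + 210 + 131) / 10 = 1242.0000 / 10 = 124.2000
LCL = X̄̄ − A₂·R̄ = 564.6000 − 0.373 × 124.2000 = 518.2734

518.27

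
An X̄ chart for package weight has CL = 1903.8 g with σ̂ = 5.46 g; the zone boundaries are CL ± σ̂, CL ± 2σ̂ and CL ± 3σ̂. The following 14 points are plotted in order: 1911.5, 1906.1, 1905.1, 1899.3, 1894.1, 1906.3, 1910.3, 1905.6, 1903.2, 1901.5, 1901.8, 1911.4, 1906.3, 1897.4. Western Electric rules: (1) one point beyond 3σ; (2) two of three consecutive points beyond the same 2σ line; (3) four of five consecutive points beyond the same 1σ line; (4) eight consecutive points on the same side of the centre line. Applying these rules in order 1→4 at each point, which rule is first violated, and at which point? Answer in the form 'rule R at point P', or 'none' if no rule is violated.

none

Zone of each point (C = within 1σ̂, B = 1σ̂–2σ̂, A = 2σ̂–3σ̂, * = beyond 3σ̂; sign = side of CL): 1:+B, 2:+C, 3:+C, 4:-C, 5:-B, 6:+C, 7:+B, 8:+C, 9:-C, 10:-C, 11:-C, 12:+B, 13:+C, 14:-B
No rule fires across all 14 points.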